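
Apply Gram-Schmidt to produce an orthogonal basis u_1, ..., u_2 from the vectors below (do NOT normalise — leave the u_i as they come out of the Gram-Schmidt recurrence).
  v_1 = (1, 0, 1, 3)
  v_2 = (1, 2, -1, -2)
Orthogonal basis:
  u_1 = (1, 0, 1, 3)
  u_2 = (17/11, 2, -5/11, -4/11)

Apply the Gram-Schmidt recurrence
  u_1 = v_1
  u_i = v_i − Σ_{j<i} ((v_i · u_j) / (u_j · u_j)) · u_j.

Step by step this gives:
  u_1 = (1, 0, 1, 3)
  u_2 = (17/11, 2, -5/11, -4/11)

Orthogonality check:
  u_2 · u_1 = 0 (should be 0)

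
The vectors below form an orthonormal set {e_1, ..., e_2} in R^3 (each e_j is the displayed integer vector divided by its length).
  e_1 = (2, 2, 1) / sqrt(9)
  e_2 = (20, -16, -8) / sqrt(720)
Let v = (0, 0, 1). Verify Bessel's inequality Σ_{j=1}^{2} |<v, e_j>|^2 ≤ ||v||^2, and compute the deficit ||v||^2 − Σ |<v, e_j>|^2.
Σ |<v, e_j>|^2 = 1/5; ||v||^2 = 1; deficit = 4/5

Write each e_j = u_j / sqrt(<u_j, u_j>) where u_j is the displayed integer vector. Then <v, e_j> = <v, u_j> / sqrt(<u_j, u_j>), so |<v, e_j>|^2 = <v, u_j>^2 / <u_j, u_j>.
Coefficients: <v, e_1> = 1/sqrt(9), <v, e_2> = -8/sqrt(720).
Square and sum: Σ |<v, e_j>|^2 = 1/5.
Compute ||v||^2 = v·v = 1.
Deficit = 1 − 1/5 = 4/5 ≥ 0, confirming Bessel's inequality. (The deficit equals ||v − Σ <v,e_j> e_j||^2, the squared distance from v to span{e_j}.)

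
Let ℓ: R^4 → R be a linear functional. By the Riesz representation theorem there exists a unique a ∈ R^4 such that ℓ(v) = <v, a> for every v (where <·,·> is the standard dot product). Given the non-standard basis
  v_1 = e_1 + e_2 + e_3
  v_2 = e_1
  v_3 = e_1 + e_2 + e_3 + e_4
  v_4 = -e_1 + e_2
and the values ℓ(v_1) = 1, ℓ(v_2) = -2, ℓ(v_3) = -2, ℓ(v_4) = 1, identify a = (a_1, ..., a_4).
a = (-2, -1, 4, -3)

Write a = (a_1, ..., a_4) in the standard basis. For each basis vector v_i, ℓ(v_i) = <v_i, a> is a linear equation in the a_j's. Collect the n equations into a matrix system V a = ℓ, where row i of V is v_i (expressed in the standard basis). Since V is invertible (lower-triangular with 1s on the diagonal, up to permutation), solve by back-substitution:
  V =
[[1, 1, 1, 0],
 [1, 0, 0, 0],
 [1, 1, 1, 1],
 [-1, 1, 0, 0]]
  V a = (1, -2, -2, 1)
Solving gives a = (-2, -1, 4, -3).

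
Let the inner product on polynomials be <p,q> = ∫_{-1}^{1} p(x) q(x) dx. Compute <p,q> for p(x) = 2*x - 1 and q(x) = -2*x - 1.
<p,q> = -2/3

Expand the product: p(x)·q(x) = 1 - 4*x^2.
∫_{-1}^{1} of each monomial x^k gives [2/(k+1) if k even, 0 if k odd]. Integrating term-by-term (or equivalently evaluating the antiderivative F(x) = -4*x^3/3 + x at the endpoints):
  F(1) − F(−1) = -1/3 − (1/3) = -2/3.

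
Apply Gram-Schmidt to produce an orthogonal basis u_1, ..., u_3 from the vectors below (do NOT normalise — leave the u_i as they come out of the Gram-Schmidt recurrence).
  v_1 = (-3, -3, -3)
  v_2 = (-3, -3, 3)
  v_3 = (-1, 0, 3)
Orthogonal basis:
  u_1 = (-3, -3, -3)
  u_2 = (-2, -2, 4)
  u_3 = (-1/2, 1/2, 0)

Apply the Gram-Schmidt recurrence
  u_1 = v_1
  u_i = v_i − Σ_{j<i} ((v_i · u_j) / (u_j · u_j)) · u_j.

Step by step this gives:
  u_1 = (-3, -3, -3)
  u_2 = (-2, -2, 4)
  u_3 = (-1/2, 1/2, 0)

Orthogonality check:
  u_2 · u_1 = 0 (should be 0)
  u_3 · u_1 = 0 (should be 0)
  u_3 · u_2 = 0 (should be 0)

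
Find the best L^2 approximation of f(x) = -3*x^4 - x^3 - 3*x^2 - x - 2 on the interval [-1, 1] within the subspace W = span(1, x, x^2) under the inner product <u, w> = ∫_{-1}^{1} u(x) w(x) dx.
g(x) = -39*x^2/7 - 8*x/5 - 61/35

The best approximation g ∈ W is the orthogonal projection of f onto W. Writing g = a_0 + a_1 x + a_2 x^2, the coefficients solve the normal equations G · a = b where
  G_{ij} = <φ_i, φ_j> and b_i = <f, φ_i>, with φ_0 = 1, φ_1 = x, φ_2 = x^2.
G =
  [2, 0, 2/3]
  [0, 2/3, 0]
  [2/3, 0, 2/5],
b = (-36/5, -16/15, -356/105).
Solving gives a_0 = -61/35, a_1 = -8/5, a_2 = -39/7, so
  g(x) = -39*x^2/7 - 8*x/5 - 61/35.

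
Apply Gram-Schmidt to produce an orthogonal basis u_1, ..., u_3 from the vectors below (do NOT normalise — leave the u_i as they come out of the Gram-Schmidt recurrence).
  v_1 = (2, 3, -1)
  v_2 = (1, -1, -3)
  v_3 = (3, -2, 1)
Orthogonal basis:
  u_1 = (2, 3, -1)
  u_2 = (5/7, -10/7, -20/7)
  u_3 = (3, -3/2, 3/2)

Apply the Gram-Schmidt recurrence
  u_1 = v_1
  u_i = v_i − Σ_{j<i} ((v_i · u_j) / (u_j · u_j)) · u_j.

Step by step this gives:
  u_1 = (2, 3, -1)
  u_2 = (5/7, -10/7, -20/7)
  u_3 = (3, -3/2, 3/2)

Orthogonality check:
  u_2 · u_1 = 0 (should be 0)
  u_3 · u_1 = 0 (should be 0)
  u_3 · u_2 = 0 (should be 0)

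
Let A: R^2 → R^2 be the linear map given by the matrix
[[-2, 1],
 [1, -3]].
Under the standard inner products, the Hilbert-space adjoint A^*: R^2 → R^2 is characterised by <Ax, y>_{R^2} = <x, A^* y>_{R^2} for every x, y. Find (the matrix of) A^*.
A^* = A^T =
[[-2, 1],
 [1, -3]]

For real matrices with standard dot products, the defining identity <Ax, y> = <x, A^* y> gives (Ax)^T y = x^T (A^*) y, i.e. x^T A^T y = x^T (A^*) y. Since this holds for all x, y, we must have A^* = A^T. Therefore
A^* =
[[-2, 1],
 [1, -3]].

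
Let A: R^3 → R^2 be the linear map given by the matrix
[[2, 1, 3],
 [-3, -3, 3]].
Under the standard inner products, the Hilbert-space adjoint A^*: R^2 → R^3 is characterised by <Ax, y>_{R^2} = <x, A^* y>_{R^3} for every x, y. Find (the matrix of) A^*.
A^* = A^T =
[[2, -3],
 [1, -3],
 [3, 3]]

For real matrices with standard dot products, the defining identity <Ax, y> = <x, A^* y> gives (Ax)^T y = x^T (A^*) y, i.e. x^T A^T y = x^T (A^*) y. Since this holds for all x, y, we must have A^* = A^T. Therefore
A^* =
[[2, -3],
 [1, -3],
 [3, 3]].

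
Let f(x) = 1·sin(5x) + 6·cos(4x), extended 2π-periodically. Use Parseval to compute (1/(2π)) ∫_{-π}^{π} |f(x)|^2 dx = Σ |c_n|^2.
Σ |c_n|^2 = 37/2

Expand |f|^2 and use orthogonality of {sin(nx), cos(mx)} on [-π, π]:
  ∫_{-π}^{π} sin(nx)^2 dx = π, ∫ cos(mx)^2 dx = π, and cross terms integrate to 0.
So ∫_{-π}^{π} f(x)^2 dx = 1^2 · π + 6^2 · π = (1 + 36)π.
Divide by 2π: (1 + 36)/2 = 37/2.
By Parseval, this equals Σ |c_n|^2.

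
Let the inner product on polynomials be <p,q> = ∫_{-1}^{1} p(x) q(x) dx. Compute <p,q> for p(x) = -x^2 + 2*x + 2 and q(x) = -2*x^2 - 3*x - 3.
<p,q> = -238/15

Expand the product: p(x)·q(x) = 2*x^4 - x^3 - 7*x^2 - 12*x - 6.
∫_{-1}^{1} of each monomial x^k gives [2/(k+1) if k even, 0 if k odd]. Integrating term-by-term (or equivalently evaluating the antiderivative F(x) = 2*x^5/5 - x^4/4 - 7*x^3/3 - 6*x^2 - 6*x at the endpoints):
  F(1) − F(−1) = -851/60 − (101/60) = -238/15.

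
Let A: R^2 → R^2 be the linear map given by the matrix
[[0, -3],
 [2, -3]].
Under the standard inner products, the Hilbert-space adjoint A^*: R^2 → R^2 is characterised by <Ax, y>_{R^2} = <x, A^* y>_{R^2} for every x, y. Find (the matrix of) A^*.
A^* = A^T =
[[0, 2],
 [-3, -3]]

For real matrices with standard dot products, the defining identity <Ax, y> = <x, A^* y> gives (Ax)^T y = x^T (A^*) y, i.e. x^T A^T y = x^T (A^*) y. Since this holds for all x, y, we must have A^* = A^T. Therefore
A^* =
[[0, 2],
 [-3, -3]].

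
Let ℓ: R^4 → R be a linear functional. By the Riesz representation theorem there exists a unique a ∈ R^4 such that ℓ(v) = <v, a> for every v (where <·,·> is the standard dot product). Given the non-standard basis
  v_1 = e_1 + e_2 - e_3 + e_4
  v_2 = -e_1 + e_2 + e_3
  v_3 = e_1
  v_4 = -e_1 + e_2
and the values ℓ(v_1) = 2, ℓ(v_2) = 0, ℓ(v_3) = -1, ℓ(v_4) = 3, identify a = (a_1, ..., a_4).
a = (-1, 2, -3, -2)

Write a = (a_1, ..., a_4) in the standard basis. For each basis vector v_i, ℓ(v_i) = <v_i, a> is a linear equation in the a_j's. Collect the n equations into a matrix system V a = ℓ, where row i of V is v_i (expressed in the standard basis). Since V is invertible (lower-triangular with 1s on the diagonal, up to permutation), solve by back-substitution:
  V =
[[1, 1, -1, 1],
 [-1, 1, 1, 0],
 [1, 0, 0, 0],
 [-1, 1, 0, 0]]
  V a = (2, 0, -1, 3)
Solving gives a = (-1, 2, -3, -2).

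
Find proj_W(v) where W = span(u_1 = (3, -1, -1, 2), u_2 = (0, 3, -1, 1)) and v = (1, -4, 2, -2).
proj_W(v) = (1/5, -731/165, 229/165, -218/165)

Set up U = [u_1 | ... | u_2] ∈ R^(4×2). The projector onto W = col(U) is P = U (U^T U)^(-1) U^T.
Compute U^T U =
  [15, 0]
  [0, 11],
and U^T v = (1, -16).
Solve U^T U · c = U^T v for the coefficients: c = (1/15, -16/11). The projection is proj_W(v) = U c.
Check: (v - proj_W(v)) · u_1 = 0  (should be 0).
Check: (v - proj_W(v)) · u_2 = 0  (should be 0).
Result: proj_W(v) = (1/5, -731/165, 229/165, -218/165).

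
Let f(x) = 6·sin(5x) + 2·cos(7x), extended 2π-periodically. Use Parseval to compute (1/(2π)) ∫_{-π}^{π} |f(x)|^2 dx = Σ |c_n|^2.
Σ |c_n|^2 = 20

Expand |f|^2 and use orthogonality of {sin(nx), cos(mx)} on [-π, π]:
  ∫_{-π}^{π} sin(nx)^2 dx = π, ∫ cos(mx)^2 dx = π, and cross terms integrate to 0.
So ∫_{-π}^{π} f(x)^2 dx = 6^2 · π + 2^2 · π = (36 + 4)π.
Divide by 2π: (36 + 4)/2 = 20.
By Parseval, this equals Σ |c_n|^2.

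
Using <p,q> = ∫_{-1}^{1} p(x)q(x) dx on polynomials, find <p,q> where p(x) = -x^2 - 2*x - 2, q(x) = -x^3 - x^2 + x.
<p,q> = 6/5

Expand the product: p(x)·q(x) = x^5 + 3*x^4 + 3*x^3 - 2*x.
∫_{-1}^{1} of each monomial x^k gives [2/(k+1) if k even, 0 if k odd]. Integrating term-by-term (or equivalently evaluating the antiderivative F(x) = x^6/6 + 3*x^5/5 + 3*x^4/4 - x^2 at the endpoints):
  F(1) − F(−1) = 31/60 − (-41/60) = 6/5.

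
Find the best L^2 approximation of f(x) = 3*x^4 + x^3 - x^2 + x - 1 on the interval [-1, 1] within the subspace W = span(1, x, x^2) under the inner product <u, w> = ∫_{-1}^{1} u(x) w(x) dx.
g(x) = 11*x^2/7 + 8*x/5 - 44/35

The best approximation g ∈ W is the orthogonal projection of f onto W. Writing g = a_0 + a_1 x + a_2 x^2, the coefficients solve the normal equations G · a = b where
  G_{ij} = <φ_i, φ_j> and b_i = <f, φ_i>, with φ_0 = 1, φ_1 = x, φ_2 = x^2.
G =
  [2, 0, 2/3]
  [0, 2/3, 0]
  [2/3, 0, 2/5],
b = (-22/15, 16/15, -22/105).
Solving gives a_0 = -44/35, a_1 = 8/5, a_2 = 11/7, so
  g(x) = 11*x^2/7 + 8*x/5 - 44/35.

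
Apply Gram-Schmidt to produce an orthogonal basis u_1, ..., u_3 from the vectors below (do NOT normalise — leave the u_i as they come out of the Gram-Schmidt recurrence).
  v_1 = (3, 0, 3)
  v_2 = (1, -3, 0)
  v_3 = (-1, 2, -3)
Orthogonal basis:
  u_1 = (3, 0, 3)
  u_2 = (1/2, -3, -1/2)
  u_3 = (24/19, 8/19, -24/19)

Apply the Gram-Schmidt recurrence
  u_1 = v_1
  u_i = v_i − Σ_{j<i} ((v_i · u_j) / (u_j · u_j)) · u_j.

Step by step this gives:
  u_1 = (3, 0, 3)
  u_2 = (1/2, -3, -1/2)
  u_3 = (24/19, 8/19, -24/19)

Orthogonality check:
  u_2 · u_1 = 0 (should be 0)
  u_3 · u_1 = 0 (should be 0)
  u_3 · u_2 = 0 (should be 0)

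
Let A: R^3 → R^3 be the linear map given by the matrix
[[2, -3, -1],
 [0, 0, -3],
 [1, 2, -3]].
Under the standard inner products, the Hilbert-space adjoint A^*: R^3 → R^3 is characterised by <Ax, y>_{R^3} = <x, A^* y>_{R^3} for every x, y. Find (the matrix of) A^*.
A^* = A^T =
[[2, 0, 1],
 [-3, 0, 2],
 [-1, -3, -3]]

For real matrices with standard dot products, the defining identity <Ax, y> = <x, A^* y> gives (Ax)^T y = x^T (A^*) y, i.e. x^T A^T y = x^T (A^*) y. Since this holds for all x, y, we must have A^* = A^T. Therefore
A^* =
[[2, 0, 1],
 [-3, 0, 2],
 [-1, -3, -3]].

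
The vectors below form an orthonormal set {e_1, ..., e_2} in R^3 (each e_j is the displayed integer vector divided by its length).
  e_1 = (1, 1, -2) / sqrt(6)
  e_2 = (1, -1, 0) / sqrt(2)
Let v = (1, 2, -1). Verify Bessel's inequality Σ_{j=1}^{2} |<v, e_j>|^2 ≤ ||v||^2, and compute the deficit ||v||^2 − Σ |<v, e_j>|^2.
Σ |<v, e_j>|^2 = 14/3; ||v||^2 = 6; deficit = 4/3

Write each e_j = u_j / sqrt(<u_j, u_j>) where u_j is the displayed integer vector. Then <v, e_j> = <v, u_j> / sqrt(<u_j, u_j>), so |<v, e_j>|^2 = <v, u_j>^2 / <u_j, u_j>.
Coefficients: <v, e_1> = 5/sqrt(6), <v, e_2> = -1/sqrt(2).
Square and sum: Σ |<v, e_j>|^2 = 14/3.
Compute ||v||^2 = v·v = 6.
Deficit = 6 − 14/3 = 4/3 ≥ 0, confirming Bessel's inequality. (The deficit equals ||v − Σ <v,e_j> e_j||^2, the squared distance from v to span{e_j}.)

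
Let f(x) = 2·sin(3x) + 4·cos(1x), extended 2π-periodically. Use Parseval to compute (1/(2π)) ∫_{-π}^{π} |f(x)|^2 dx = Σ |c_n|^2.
Σ |c_n|^2 = 10

Expand |f|^2 and use orthogonality of {sin(nx), cos(mx)} on [-π, π]:
  ∫_{-π}^{π} sin(nx)^2 dx = π, ∫ cos(mx)^2 dx = π, and cross terms integrate to 0.
So ∫_{-π}^{π} f(x)^2 dx = 2^2 · π + 4^2 · π = (4 + 16)π.
Divide by 2π: (4 + 16)/2 = 10.
By Parseval, this equals Σ |c_n|^2.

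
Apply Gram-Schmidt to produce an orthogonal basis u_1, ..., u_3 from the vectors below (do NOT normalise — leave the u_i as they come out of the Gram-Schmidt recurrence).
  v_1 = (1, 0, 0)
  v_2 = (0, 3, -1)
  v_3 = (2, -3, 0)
Orthogonal basis:
  u_1 = (1, 0, 0)
  u_2 = (0, 3, -1)
  u_3 = (0, -3/10, -9/10)

Apply the Gram-Schmidt recurrence
  u_1 = v_1
  u_i = v_i − Σ_{j<i} ((v_i · u_j) / (u_j · u_j)) · u_j.

Step by step this gives:
  u_1 = (1, 0, 0)
  u_2 = (0, 3, -1)
  u_3 = (0, -3/10, -9/10)

Orthogonality check:
  u_2 · u_1 = 0 (should be 0)
  u_3 · u_1 = 0 (should be 0)
  u_3 · u_2 = 0 (should be 0)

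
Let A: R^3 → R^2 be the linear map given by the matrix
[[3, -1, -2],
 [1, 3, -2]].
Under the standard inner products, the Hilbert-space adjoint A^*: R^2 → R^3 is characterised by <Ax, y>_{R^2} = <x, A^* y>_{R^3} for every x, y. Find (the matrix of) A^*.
A^* = A^T =
[[3, 1],
 [-1, 3],
 [-2, -2]]

For real matrices with standard dot products, the defining identity <Ax, y> = <x, A^* y> gives (Ax)^T y = x^T (A^*) y, i.e. x^T A^T y = x^T (A^*) y. Since this holds for all x, y, we must have A^* = A^T. Therefore
A^* =
[[3, 1],
 [-1, 3],
 [-2, -2]].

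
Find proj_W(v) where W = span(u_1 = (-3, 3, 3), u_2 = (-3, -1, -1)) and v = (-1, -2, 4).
proj_W(v) = (-1, 1, 1)

Set up U = [u_1 | ... | u_2] ∈ R^(3×2). The projector onto W = col(U) is P = U (U^T U)^(-1) U^T.
Compute U^T U =
  [27, 3]
  [3, 11],
and U^T v = (9, 1).
Solve U^T U · c = U^T v for the coefficients: c = (1/3, 0). The projection is proj_W(v) = U c.
Check: (v - proj_W(v)) · u_1 = 0  (should be 0).
Check: (v - proj_W(v)) · u_2 = 0  (should be 0).
Result: proj_W(v) = (-1, 1, 1).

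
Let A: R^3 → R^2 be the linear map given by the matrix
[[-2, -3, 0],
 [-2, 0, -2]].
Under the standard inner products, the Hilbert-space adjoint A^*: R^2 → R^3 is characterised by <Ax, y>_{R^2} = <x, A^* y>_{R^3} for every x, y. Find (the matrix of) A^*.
A^* = A^T =
[[-2, -2],
 [-3, 0],
 [0, -2]]

For real matrices with standard dot products, the defining identity <Ax, y> = <x, A^* y> gives (Ax)^T y = x^T (A^*) y, i.e. x^T A^T y = x^T (A^*) y. Since this holds for all x, y, we must have A^* = A^T. Therefore
A^* =
[[-2, -2],
 [-3, 0],
 [0, -2]].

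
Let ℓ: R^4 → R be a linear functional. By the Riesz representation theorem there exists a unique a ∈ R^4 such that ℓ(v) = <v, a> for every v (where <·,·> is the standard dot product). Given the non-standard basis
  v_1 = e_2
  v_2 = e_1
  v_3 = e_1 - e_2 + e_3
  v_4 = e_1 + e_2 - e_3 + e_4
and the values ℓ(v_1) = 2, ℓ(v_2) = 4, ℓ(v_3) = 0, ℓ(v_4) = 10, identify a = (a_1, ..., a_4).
a = (4, 2, -2, 2)

Write a = (a_1, ..., a_4) in the standard basis. For each basis vector v_i, ℓ(v_i) = <v_i, a> is a linear equation in the a_j's. Collect the n equations into a matrix system V a = ℓ, where row i of V is v_i (expressed in the standard basis). Since V is invertible (lower-triangular with 1s on the diagonal, up to permutation), solve by back-substitution:
  V =
[[0, 1, 0, 0],
 [1, 0, 0, 0],
 [1, -1, 1, 0],
 [1, 1, -1, 1]]
  V a = (2, 4, 0, 10)
Solving gives a = (4, 2, -2, 2).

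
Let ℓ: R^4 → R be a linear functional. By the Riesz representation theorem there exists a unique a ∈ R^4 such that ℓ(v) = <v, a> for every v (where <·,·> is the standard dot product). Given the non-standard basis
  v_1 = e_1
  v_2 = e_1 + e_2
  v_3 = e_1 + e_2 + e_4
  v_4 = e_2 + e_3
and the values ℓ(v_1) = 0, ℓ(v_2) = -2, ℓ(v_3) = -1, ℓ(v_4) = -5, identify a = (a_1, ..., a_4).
a = (0, -2, -3, 1)

Write a = (a_1, ..., a_4) in the standard basis. For each basis vector v_i, ℓ(v_i) = <v_i, a> is a linear equation in the a_j's. Collect the n equations into a matrix system V a = ℓ, where row i of V is v_i (expressed in the standard basis). Since V is invertible (lower-triangular with 1s on the diagonal, up to permutation), solve by back-substitution:
  V =
[[1, 0, 0, 0],
 [1, 1, 0, 0],
 [1, 1, 0, 1],
 [0, 1, 1, 0]]
  V a = (0, -2, -1, -5)
Solving gives a = (0, -2, -3, 1).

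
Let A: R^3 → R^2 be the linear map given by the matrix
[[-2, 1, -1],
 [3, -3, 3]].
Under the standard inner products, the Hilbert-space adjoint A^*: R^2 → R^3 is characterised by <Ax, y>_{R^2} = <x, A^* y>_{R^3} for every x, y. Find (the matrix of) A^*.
A^* = A^T =
[[-2, 3],
 [1, -3],
 [-1, 3]]

For real matrices with standard dot products, the defining identity <Ax, y> = <x, A^* y> gives (Ax)^T y = x^T (A^*) y, i.e. x^T A^T y = x^T (A^*) y. Since this holds for all x, y, we must have A^* = A^T. Therefore
A^* =
[[-2, 3],
 [1, -3],
 [-1, 3]].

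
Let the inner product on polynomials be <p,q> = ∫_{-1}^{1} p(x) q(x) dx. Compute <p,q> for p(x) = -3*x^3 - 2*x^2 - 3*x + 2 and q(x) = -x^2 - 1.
<p,q> = -16/5

Expand the product: p(x)·q(x) = 3*x^5 + 2*x^4 + 6*x^3 + 3*x - 2.
∫_{-1}^{1} of each monomial x^k gives [2/(k+1) if k even, 0 if k odd]. Integrating term-by-term (or equivalently evaluating the antiderivative F(x) = x^6/2 + 2*x^5/5 + 3*x^4/2 + 3*x^2/2 - 2*x at the endpoints):
  F(1) − F(−1) = 19/10 − (51/10) = -16/5.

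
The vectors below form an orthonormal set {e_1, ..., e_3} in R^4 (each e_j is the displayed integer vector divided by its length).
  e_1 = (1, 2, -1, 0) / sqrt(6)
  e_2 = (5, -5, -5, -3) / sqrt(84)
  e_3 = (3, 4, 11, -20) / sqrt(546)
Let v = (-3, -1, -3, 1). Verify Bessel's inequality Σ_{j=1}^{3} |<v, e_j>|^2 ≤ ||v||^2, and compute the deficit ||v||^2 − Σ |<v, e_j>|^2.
Σ |<v, e_j>|^2 = 113/13; ||v||^2 = 20; deficit = 147/13

Write each e_j = u_j / sqrt(<u_j, u_j>) where u_j is the displayed integer vector. Then <v, e_j> = <v, u_j> / sqrt(<u_j, u_j>), so |<v, e_j>|^2 = <v, u_j>^2 / <u_j, u_j>.
Coefficients: <v, e_1> = -2/sqrt(6), <v, e_2> = 2/sqrt(84), <v, e_3> = -66/sqrt(546).
Square and sum: Σ |<v, e_j>|^2 = 113/13.
Compute ||v||^2 = v·v = 20.
Deficit = 20 − 113/13 = 147/13 ≥ 0, confirming Bessel's inequality. (The deficit equals ||v − Σ <v,e_j> e_j||^2, the squared distance from v to span{e_j}.)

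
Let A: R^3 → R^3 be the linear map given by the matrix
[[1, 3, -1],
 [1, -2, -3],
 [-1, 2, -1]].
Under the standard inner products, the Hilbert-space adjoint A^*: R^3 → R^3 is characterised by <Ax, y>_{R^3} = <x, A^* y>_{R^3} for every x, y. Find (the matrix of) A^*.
A^* = A^T =
[[1, 1, -1],
 [3, -2, 2],
 [-1, -3, -1]]

For real matrices with standard dot products, the defining identity <Ax, y> = <x, A^* y> gives (Ax)^T y = x^T (A^*) y, i.e. x^T A^T y = x^T (A^*) y. Since this holds for all x, y, we must have A^* = A^T. Therefore
A^* =
[[1, 1, -1],
 [3, -2, 2],
 [-1, -3, -1]].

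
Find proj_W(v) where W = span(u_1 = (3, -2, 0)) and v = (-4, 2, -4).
proj_W(v) = (-48/13, 32/13, 0)

Set up U = [u_1 | ... | u_1] ∈ R^(3×1). The projector onto W = col(U) is P = U (U^T U)^(-1) U^T.
Compute U^T U =
  [13],
and U^T v = (-16).
Solve U^T U · c = U^T v for the coefficients: c = (-16/13). The projection is proj_W(v) = U c.
Check: (v - proj_W(v)) · u_1 = 0  (should be 0).
Result: proj_W(v) = (-48/13, 32/13, 0).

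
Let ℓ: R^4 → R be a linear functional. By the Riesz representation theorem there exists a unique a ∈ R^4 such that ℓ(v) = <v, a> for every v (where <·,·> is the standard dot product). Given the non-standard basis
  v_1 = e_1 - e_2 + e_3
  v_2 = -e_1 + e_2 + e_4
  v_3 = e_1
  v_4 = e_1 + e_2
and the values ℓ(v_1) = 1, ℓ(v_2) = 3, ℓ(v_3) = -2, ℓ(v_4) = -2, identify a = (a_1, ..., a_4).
a = (-2, 0, 3, 1)

Write a = (a_1, ..., a_4) in the standard basis. For each basis vector v_i, ℓ(v_i) = <v_i, a> is a linear equation in the a_j's. Collect the n equations into a matrix system V a = ℓ, where row i of V is v_i (expressed in the standard basis). Since V is invertible (lower-triangular with 1s on the diagonal, up to permutation), solve by back-substitution:
  V =
[[1, -1, 1, 0],
 [-1, 1, 0, 1],
 [1, 0, 0, 0],
 [1, 1, 0, 0]]
  V a = (1, 3, -2, -2)
Solving gives a = (-2, 0, 3, 1).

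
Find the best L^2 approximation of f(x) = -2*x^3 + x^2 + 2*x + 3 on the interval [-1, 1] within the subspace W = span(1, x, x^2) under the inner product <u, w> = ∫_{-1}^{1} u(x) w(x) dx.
g(x) = x^2 + 4*x/5 + 3

The best approximation g ∈ W is the orthogonal projection of f onto W. Writing g = a_0 + a_1 x + a_2 x^2, the coefficients solve the normal equations G · a = b where
  G_{ij} = <φ_i, φ_j> and b_i = <f, φ_i>, with φ_0 = 1, φ_1 = x, φ_2 = x^2.
G =
  [2, 0, 2/3]
  [0, 2/3, 0]
  [2/3, 0, 2/5],
b = (20/3, 8/15, 12/5).
Solving gives a_0 = 3, a_1 = 4/5, a_2 = 1, so
  g(x) = x^2 + 4*x/5 + 3.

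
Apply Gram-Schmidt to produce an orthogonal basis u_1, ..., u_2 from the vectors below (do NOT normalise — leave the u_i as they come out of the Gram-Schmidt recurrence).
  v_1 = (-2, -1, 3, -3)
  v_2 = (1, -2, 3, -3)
Orthogonal basis:
  u_1 = (-2, -1, 3, -3)
  u_2 = (59/23, -28/23, 15/23, -15/23)

Apply the Gram-Schmidt recurrence
  u_1 = v_1
  u_i = v_i − Σ_{j<i} ((v_i · u_j) / (u_j · u_j)) · u_j.

Step by step this gives:
  u_1 = (-2, -1, 3, -3)
  u_2 = (59/23, -28/23, 15/23, -15/23)

Orthogonality check:
  u_2 · u_1 = 0 (should be 0)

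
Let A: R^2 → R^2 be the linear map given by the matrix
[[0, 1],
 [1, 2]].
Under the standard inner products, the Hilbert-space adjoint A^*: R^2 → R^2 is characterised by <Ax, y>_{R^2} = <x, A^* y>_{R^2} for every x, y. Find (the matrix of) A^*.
A^* = A^T =
[[0, 1],
 [1, 2]]

For real matrices with standard dot products, the defining identity <Ax, y> = <x, A^* y> gives (Ax)^T y = x^T (A^*) y, i.e. x^T A^T y = x^T (A^*) y. Since this holds for all x, y, we must have A^* = A^T. Therefore
A^* =
[[0, 1],
 [1, 2]].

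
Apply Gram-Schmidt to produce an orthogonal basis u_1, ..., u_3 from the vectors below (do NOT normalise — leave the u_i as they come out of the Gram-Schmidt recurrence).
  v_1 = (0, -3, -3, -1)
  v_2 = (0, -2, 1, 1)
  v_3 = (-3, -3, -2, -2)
Orthogonal basis:
  u_1 = (0, -3, -3, -1)
  u_2 = (0, -32/19, 25/19, 21/19)
  u_3 = (-3, -14/55, 7/11, -63/55)

Apply the Gram-Schmidt recurrence
  u_1 = v_1
  u_i = v_i − Σ_{j<i} ((v_i · u_j) / (u_j · u_j)) · u_j.

Step by step this gives:
  u_1 = (0, -3, -3, -1)
  u_2 = (0, -32/19, 25/19, 21/19)
  u_3 = (-3, -14/55, 7/11, -63/55)

Orthogonality check:
  u_2 · u_1 = 0 (should be 0)
  u_3 · u_1 = 0 (should be 0)
  u_3 · u_2 = 0 (should be 0)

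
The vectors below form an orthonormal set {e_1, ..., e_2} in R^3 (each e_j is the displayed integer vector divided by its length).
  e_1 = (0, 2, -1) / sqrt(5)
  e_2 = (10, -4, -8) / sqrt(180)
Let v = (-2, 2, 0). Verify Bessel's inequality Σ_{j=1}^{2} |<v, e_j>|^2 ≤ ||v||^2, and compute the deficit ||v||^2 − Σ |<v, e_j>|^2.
Σ |<v, e_j>|^2 = 68/9; ||v||^2 = 8; deficit = 4/9

Write each e_j = u_j / sqrt(<u_j, u_j>) where u_j is the displayed integer vector. Then <v, e_j> = <v, u_j> / sqrt(<u_j, u_j>), so |<v, e_j>|^2 = <v, u_j>^2 / <u_j, u_j>.
Coefficients: <v, e_1> = 4/sqrt(5), <v, e_2> = -28/sqrt(180).
Square and sum: Σ |<v, e_j>|^2 = 68/9.
Compute ||v||^2 = v·v = 8.
Deficit = 8 − 68/9 = 4/9 ≥ 0, confirming Bessel's inequality. (The deficit equals ||v − Σ <v,e_j> e_j||^2, the squared distance from v to span{e_j}.)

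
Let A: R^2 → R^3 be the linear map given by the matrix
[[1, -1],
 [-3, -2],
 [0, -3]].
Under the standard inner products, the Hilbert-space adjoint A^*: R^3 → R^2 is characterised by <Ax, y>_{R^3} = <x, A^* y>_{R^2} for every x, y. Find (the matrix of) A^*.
A^* = A^T =
[[1, -3, 0],
 [-1, -2, -3]]

For real matrices with standard dot products, the defining identity <Ax, y> = <x, A^* y> gives (Ax)^T y = x^T (A^*) y, i.e. x^T A^T y = x^T (A^*) y. Since this holds for all x, y, we must have A^* = A^T. Therefore
A^* =
[[1, -3, 0],
 [-1, -2, -3]].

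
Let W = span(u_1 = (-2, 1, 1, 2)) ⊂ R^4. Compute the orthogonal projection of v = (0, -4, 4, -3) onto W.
proj_W(v) = (6/5, -3/5, -3/5, -6/5)

Set up U = [u_1 | ... | u_1] ∈ R^(4×1). The projector onto W = col(U) is P = U (U^T U)^(-1) U^T.
Compute U^T U =
  [10],
and U^T v = (-6).
Solve U^T U · c = U^T v for the coefficients: c = (-3/5). The projection is proj_W(v) = U c.
Check: (v - proj_W(v)) · u_1 = 0  (should be 0).
Result: proj_W(v) = (6/5, -3/5, -3/5, -6/5).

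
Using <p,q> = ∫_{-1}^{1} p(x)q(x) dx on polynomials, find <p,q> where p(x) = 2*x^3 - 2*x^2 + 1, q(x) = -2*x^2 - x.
<p,q> = -8/15

Expand the product: p(x)·q(x) = -4*x^5 + 2*x^4 + 2*x^3 - 2*x^2 - x.
∫_{-1}^{1} of each monomial x^k gives [2/(k+1) if k even, 0 if k odd]. Integrating term-by-term (or equivalently evaluating the antiderivative F(x) = -2*x^6/3 + 2*x^5/5 + x^4/2 - 2*x^3/3 - x^2/2 at the endpoints):
  F(1) − F(−1) = -14/15 − (-2/5) = -8/15.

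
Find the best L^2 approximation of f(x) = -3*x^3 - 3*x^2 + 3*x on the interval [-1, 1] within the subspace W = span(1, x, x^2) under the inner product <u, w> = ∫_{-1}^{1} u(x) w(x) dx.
g(x) = -3*x^2 + 6*x/5

The best approximation g ∈ W is the orthogonal projection of f onto W. Writing g = a_0 + a_1 x + a_2 x^2, the coefficients solve the normal equations G · a = b where
  G_{ij} = <φ_i, φ_j> and b_i = <f, φ_i>, with φ_0 = 1, φ_1 = x, φ_2 = x^2.
G =
  [2, 0, 2/3]
  [0, 2/3, 0]
  [2/3, 0, 2/5],
b = (-2, 4/5, -6/5).
Solving gives a_0 = 0, a_1 = 6/5, a_2 = -3, so
  g(x) = -3*x^2 + 6*x/5.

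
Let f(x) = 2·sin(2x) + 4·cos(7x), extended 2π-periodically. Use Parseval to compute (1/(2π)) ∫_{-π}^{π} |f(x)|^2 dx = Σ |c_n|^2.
Σ |c_n|^2 = 10

Expand |f|^2 and use orthogonality of {sin(nx), cos(mx)} on [-π, π]:
  ∫_{-π}^{π} sin(nx)^2 dx = π, ∫ cos(mx)^2 dx = π, and cross terms integrate to 0.
So ∫_{-π}^{π} f(x)^2 dx = 2^2 · π + 4^2 · π = (4 + 16)π.
Divide by 2π: (4 + 16)/2 = 10.
By Parseval, this equals Σ |c_n|^2.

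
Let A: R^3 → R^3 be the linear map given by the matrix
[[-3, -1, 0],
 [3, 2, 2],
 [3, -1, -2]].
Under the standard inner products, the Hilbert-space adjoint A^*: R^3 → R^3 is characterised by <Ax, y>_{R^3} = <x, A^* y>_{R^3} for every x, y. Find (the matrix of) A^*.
A^* = A^T =
[[-3, 3, 3],
 [-1, 2, -1],
 [0, 2, -2]]

For real matrices with standard dot products, the defining identity <Ax, y> = <x, A^* y> gives (Ax)^T y = x^T (A^*) y, i.e. x^T A^T y = x^T (A^*) y. Since this holds for all x, y, we must have A^* = A^T. Therefore
A^* =
[[-3, 3, 3],
 [-1, 2, -1],
 [0, 2, -2]].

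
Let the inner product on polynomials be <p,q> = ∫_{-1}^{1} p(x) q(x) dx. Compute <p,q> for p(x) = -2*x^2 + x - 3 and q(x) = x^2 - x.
<p,q> = -52/15

Expand the product: p(x)·q(x) = -2*x^4 + 3*x^3 - 4*x^2 + 3*x.
∫_{-1}^{1} of each monomial x^k gives [2/(k+1) if k even, 0 if k odd]. Integrating term-by-term (or equivalently evaluating the antiderivative F(x) = -2*x^5/5 + 3*x^4/4 - 4*x^3/3 + 3*x^2/2 at the endpoints):
  F(1) − F(−1) = 31/60 − (239/60) = -52/15.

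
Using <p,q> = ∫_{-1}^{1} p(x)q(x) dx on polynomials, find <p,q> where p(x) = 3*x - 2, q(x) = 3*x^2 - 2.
<p,q> = 4

Expand the product: p(x)·q(x) = 9*x^3 - 6*x^2 - 6*x + 4.
∫_{-1}^{1} of each monomial x^k gives [2/(k+1) if k even, 0 if k odd]. Integrating term-by-term (or equivalently evaluating the antiderivative F(x) = 9*x^4/4 - 2*x^3 - 3*x^2 + 4*x at the endpoints):
  F(1) − F(−1) = 5/4 − (-11/4) = 4.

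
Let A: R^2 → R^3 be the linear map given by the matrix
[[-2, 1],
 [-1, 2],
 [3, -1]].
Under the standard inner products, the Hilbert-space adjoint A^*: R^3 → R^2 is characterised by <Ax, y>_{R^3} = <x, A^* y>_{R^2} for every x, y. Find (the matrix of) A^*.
A^* = A^T =
[[-2, -1, 3],
 [1, 2, -1]]

For real matrices with standard dot products, the defining identity <Ax, y> = <x, A^* y> gives (Ax)^T y = x^T (A^*) y, i.e. x^T A^T y = x^T (A^*) y. Since this holds for all x, y, we must have A^* = A^T. Therefore
A^* =
[[-2, -1, 3],
 [1, 2, -1]].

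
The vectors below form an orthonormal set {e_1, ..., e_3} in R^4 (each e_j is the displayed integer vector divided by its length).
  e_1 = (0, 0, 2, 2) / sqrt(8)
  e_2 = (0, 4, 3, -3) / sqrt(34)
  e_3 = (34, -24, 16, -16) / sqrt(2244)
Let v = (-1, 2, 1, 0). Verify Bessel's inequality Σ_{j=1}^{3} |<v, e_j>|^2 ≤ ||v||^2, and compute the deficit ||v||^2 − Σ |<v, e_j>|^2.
Σ |<v, e_j>|^2 = 6; ||v||^2 = 6; deficit = 0

Write each e_j = u_j / sqrt(<u_j, u_j>) where u_j is the displayed integer vector. Then <v, e_j> = <v, u_j> / sqrt(<u_j, u_j>), so |<v, e_j>|^2 = <v, u_j>^2 / <u_j, u_j>.
Coefficients: <v, e_1> = 2/sqrt(8), <v, e_2> = 11/sqrt(34), <v, e_3> = -66/sqrt(2244).
Square and sum: Σ |<v, e_j>|^2 = 6.
Compute ||v||^2 = v·v = 6.
Deficit = 6 − 6 = 0 ≥ 0, confirming Bessel's inequality. (The deficit equals ||v − Σ <v,e_j> e_j||^2, the squared distance from v to span{e_j}.)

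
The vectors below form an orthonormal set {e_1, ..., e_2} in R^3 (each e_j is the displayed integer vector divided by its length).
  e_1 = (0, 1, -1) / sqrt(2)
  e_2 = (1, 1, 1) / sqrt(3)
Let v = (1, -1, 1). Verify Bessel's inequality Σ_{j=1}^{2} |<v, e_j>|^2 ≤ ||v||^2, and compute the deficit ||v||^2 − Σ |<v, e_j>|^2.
Σ |<v, e_j>|^2 = 7/3; ||v||^2 = 3; deficit = 2/3

Write each e_j = u_j / sqrt(<u_j, u_j>) where u_j is the displayed integer vector. Then <v, e_j> = <v, u_j> / sqrt(<u_j, u_j>), so |<v, e_j>|^2 = <v, u_j>^2 / <u_j, u_j>.
Coefficients: <v, e_1> = -2/sqrt(2), <v, e_2> = 1/sqrt(3).
Square and sum: Σ |<v, e_j>|^2 = 7/3.
Compute ||v||^2 = v·v = 3.
Deficit = 3 − 7/3 = 2/3 ≥ 0, confirming Bessel's inequality. (The deficit equals ||v − Σ <v,e_j> e_j||^2, the squared distance from v to span{e_j}.)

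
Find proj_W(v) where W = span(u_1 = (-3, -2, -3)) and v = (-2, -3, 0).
proj_W(v) = (-18/11, -12/11, -18/11)

Set up U = [u_1 | ... | u_1] ∈ R^(3×1). The projector onto W = col(U) is P = U (U^T U)^(-1) U^T.
Compute U^T U =
  [22],
and U^T v = (12).
Solve U^T U · c = U^T v for the coefficients: c = (6/11). The projection is proj_W(v) = U c.
Check: (v - proj_W(v)) · u_1 = 0  (should be 0).
Result: proj_W(v) = (-18/11, -12/11, -18/11).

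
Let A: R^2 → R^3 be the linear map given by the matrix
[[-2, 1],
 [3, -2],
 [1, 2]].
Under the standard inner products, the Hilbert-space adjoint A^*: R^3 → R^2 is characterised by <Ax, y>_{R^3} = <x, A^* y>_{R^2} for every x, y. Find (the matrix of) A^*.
A^* = A^T =
[[-2, 3, 1],
 [1, -2, 2]]

For real matrices with standard dot products, the defining identity <Ax, y> = <x, A^* y> gives (Ax)^T y = x^T (A^*) y, i.e. x^T A^T y = x^T (A^*) y. Since this holds for all x, y, we must have A^* = A^T. Therefore
A^* =
[[-2, 3, 1],
 [1, -2, 2]].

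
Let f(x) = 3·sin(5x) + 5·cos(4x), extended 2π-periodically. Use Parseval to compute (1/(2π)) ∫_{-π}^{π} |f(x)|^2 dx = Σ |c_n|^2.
Σ |c_n|^2 = 17

Expand |f|^2 and use orthogonality of {sin(nx), cos(mx)} on [-π, π]:
  ∫_{-π}^{π} sin(nx)^2 dx = π, ∫ cos(mx)^2 dx = π, and cross terms integrate to 0.
So ∫_{-π}^{π} f(x)^2 dx = 3^2 · π + 5^2 · π = (9 + 25)π.
Divide by 2π: (9 + 25)/2 = 17.
By Parseval, this equals Σ |c_n|^2.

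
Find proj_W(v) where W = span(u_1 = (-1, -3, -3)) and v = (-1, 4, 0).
proj_W(v) = (11/19, 33/19, 33/19)

Set up U = [u_1 | ... | u_1] ∈ R^(3×1). The projector onto W = col(U) is P = U (U^T U)^(-1) U^T.
Compute U^T U =
  [19],
and U^T v = (-11).
Solve U^T U · c = U^T v for the coefficients: c = (-11/19). The projection is proj_W(v) = U c.
Check: (v - proj_W(v)) · u_1 = 0  (should be 0).
Result: proj_W(v) = (11/19, 33/19, 33/19).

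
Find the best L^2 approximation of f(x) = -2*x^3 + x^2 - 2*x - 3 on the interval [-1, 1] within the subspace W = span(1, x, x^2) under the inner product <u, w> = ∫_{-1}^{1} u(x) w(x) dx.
g(x) = x^2 - 16*x/5 - 3

The best approximation g ∈ W is the orthogonal projection of f onto W. Writing g = a_0 + a_1 x + a_2 x^2, the coefficients solve the normal equations G · a = b where
  G_{ij} = <φ_i, φ_j> and b_i = <f, φ_i>, with φ_0 = 1, φ_1 = x, φ_2 = x^2.
G =
  [2, 0, 2/3]
  [0, 2/3, 0]
  [2/3, 0, 2/5],
b = (-16/3, -32/15, -8/5).
Solving gives a_0 = -3, a_1 = -16/5, a_2 = 1, so
  g(x) = x^2 - 16*x/5 - 3.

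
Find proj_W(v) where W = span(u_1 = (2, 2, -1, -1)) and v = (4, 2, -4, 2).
proj_W(v) = (14/5, 14/5, -7/5, -7/5)

Set up U = [u_1 | ... | u_1] ∈ R^(4×1). The projector onto W = col(U) is P = U (U^T U)^(-1) U^T.
Compute U^T U =
  [10],
and U^T v = (14).
Solve U^T U · c = U^T v for the coefficients: c = (7/5). The projection is proj_W(v) = U c.
Check: (v - proj_W(v)) · u_1 = 0  (should be 0).
Result: proj_W(v) = (14/5, 14/5, -7/5, -7/5).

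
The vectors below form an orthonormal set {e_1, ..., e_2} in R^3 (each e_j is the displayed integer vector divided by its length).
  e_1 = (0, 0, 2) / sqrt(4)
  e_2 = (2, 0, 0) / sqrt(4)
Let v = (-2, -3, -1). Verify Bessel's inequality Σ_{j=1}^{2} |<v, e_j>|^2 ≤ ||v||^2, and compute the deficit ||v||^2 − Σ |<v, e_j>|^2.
Σ |<v, e_j>|^2 = 5; ||v||^2 = 14; deficit = 9

Write each e_j = u_j / sqrt(<u_j, u_j>) where u_j is the displayed integer vector. Then <v, e_j> = <v, u_j> / sqrt(<u_j, u_j>), so |<v, e_j>|^2 = <v, u_j>^2 / <u_j, u_j>.
Coefficients: <v, e_1> = -2/sqrt(4), <v, e_2> = -4/sqrt(4).
Square and sum: Σ |<v, e_j>|^2 = 5.
Compute ||v||^2 = v·v = 14.
Deficit = 14 − 5 = 9 ≥ 0, confirming Bessel's inequality. (The deficit equals ||v − Σ <v,e_j> e_j||^2, the squared distance from v to span{e_j}.)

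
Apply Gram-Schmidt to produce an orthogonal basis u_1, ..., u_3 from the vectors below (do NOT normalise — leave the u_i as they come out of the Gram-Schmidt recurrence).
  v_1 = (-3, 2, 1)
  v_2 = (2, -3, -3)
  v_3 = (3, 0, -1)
Orthogonal basis:
  u_1 = (-3, 2, 1)
  u_2 = (-17/14, -6/7, -27/14)
  u_3 = (42/83, 98/83, -70/83)

Apply the Gram-Schmidt recurrence
  u_1 = v_1
  u_i = v_i − Σ_{j<i} ((v_i · u_j) / (u_j · u_j)) · u_j.

Step by step this gives:
  u_1 = (-3, 2, 1)
  u_2 = (-17/14, -6/7, -27/14)
  u_3 = (42/83, 98/83, -70/83)

Orthogonality check:
  u_2 · u_1 = 0 (should be 0)
  u_3 · u_1 = 0 (should be 0)
  u_3 · u_2 = 0 (should be 0)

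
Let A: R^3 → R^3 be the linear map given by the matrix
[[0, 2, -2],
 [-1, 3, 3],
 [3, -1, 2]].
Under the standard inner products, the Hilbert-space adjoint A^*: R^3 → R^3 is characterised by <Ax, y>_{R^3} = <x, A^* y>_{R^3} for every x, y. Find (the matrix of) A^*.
A^* = A^T =
[[0, -1, 3],
 [2, 3, -1],
 [-2, 3, 2]]

For real matrices with standard dot products, the defining identity <Ax, y> = <x, A^* y> gives (Ax)^T y = x^T (A^*) y, i.e. x^T A^T y = x^T (A^*) y. Since this holds for all x, y, we must have A^* = A^T. Therefore
A^* =
[[0, -1, 3],
 [2, 3, -1],
 [-2, 3, 2]].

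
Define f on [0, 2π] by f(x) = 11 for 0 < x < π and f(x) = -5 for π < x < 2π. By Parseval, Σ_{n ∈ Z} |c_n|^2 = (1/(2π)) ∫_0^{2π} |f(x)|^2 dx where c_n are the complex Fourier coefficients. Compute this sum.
Σ |c_n|^2 = 73

Parseval equates the L^2 energy of f (normalised by 1/(2π)) with the ℓ^2 sum of its Fourier coefficients: (1/(2π)) ∫_0^{2π} |f|^2 = Σ |c_n|^2.
Compute the left side: (1/(2π)) [∫_0^π 11^2 dx + ∫_π^{2π} (-5)^2 dx] = (1/(2π)) · (121π + 25π) = (121 + 25)/2 = 73.
So Σ_{n ∈ Z} |c_n|^2 = 73.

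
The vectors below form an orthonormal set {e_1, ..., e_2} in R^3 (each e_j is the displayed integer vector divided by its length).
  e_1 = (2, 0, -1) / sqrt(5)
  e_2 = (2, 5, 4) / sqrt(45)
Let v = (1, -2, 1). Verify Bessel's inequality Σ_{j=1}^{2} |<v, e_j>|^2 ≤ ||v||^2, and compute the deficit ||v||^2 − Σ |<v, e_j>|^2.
Σ |<v, e_j>|^2 = 5/9; ||v||^2 = 6; deficit = 49/9

Write each e_j = u_j / sqrt(<u_j, u_j>) where u_j is the displayed integer vector. Then <v, e_j> = <v, u_j> / sqrt(<u_j, u_j>), so |<v, e_j>|^2 = <v, u_j>^2 / <u_j, u_j>.
Coefficients: <v, e_1> = 1/sqrt(5), <v, e_2> = -4/sqrt(45).
Square and sum: Σ |<v, e_j>|^2 = 5/9.
Compute ||v||^2 = v·v = 6.
Deficit = 6 − 5/9 = 49/9 ≥ 0, confirming Bessel's inequality. (The deficit equals ||v − Σ <v,e_j> e_j||^2, the squared distance from v to span{e_j}.)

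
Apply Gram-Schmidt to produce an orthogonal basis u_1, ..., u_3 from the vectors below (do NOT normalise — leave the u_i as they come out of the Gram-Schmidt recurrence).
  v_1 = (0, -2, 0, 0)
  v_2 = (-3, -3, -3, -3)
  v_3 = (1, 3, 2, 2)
Orthogonal basis:
  u_1 = (0, -2, 0, 0)
  u_2 = (-3, 0, -3, -3)
  u_3 = (-2/3, 0, 1/3, 1/3)

Apply the Gram-Schmidt recurrence
  u_1 = v_1
  u_i = v_i − Σ_{j<i} ((v_i · u_j) / (u_j · u_j)) · u_j.

Step by step this gives:
  u_1 = (0, -2, 0, 0)
  u_2 = (-3, 0, -3, -3)
  u_3 = (-2/3, 0, 1/3, 1/3)

Orthogonality check:
  u_2 · u_1 = 0 (should be 0)
  u_3 · u_1 = 0 (should be 0)
  u_3 · u_2 = 0 (should be 0)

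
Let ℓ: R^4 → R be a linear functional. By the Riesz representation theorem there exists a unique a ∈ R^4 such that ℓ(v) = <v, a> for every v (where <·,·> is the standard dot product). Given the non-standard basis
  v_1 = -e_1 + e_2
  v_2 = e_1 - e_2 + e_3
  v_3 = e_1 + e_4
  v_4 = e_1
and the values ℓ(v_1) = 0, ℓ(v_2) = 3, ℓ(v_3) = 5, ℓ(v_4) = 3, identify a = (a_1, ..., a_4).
a = (3, 3, 3, 2)

Write a = (a_1, ..., a_4) in the standard basis. For each basis vector v_i, ℓ(v_i) = <v_i, a> is a linear equation in the a_j's. Collect the n equations into a matrix system V a = ℓ, where row i of V is v_i (expressed in the standard basis). Since V is invertible (lower-triangular with 1s on the diagonal, up to permutation), solve by back-substitution:
  V =
[[-1, 1, 0, 0],
 [1, -1, 1, 0],
 [1, 0, 0, 1],
 [1, 0, 0, 0]]
  V a = (0, 3, 5, 3)
Solving gives a = (3, 3, 3, 2).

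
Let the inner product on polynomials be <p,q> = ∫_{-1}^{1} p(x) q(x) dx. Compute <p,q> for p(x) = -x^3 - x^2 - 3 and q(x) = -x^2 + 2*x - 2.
<p,q> = 224/15

Expand the product: p(x)·q(x) = x^5 - x^4 + 5*x^2 - 6*x + 6.
∫_{-1}^{1} of each monomial x^k gives [2/(k+1) if k even, 0 if k odd]. Integrating term-by-term (or equivalently evaluating the antiderivative F(x) = x^6/6 - x^5/5 + 5*x^3/3 - 3*x^2 + 6*x at the endpoints):
  F(1) − F(−1) = 139/30 − (-103/10) = 224/15.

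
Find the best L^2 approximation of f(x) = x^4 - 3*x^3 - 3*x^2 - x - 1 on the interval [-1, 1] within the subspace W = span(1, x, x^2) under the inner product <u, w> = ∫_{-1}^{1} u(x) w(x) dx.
g(x) = -15*x^2/7 - 14*x/5 - 38/35

The best approximation g ∈ W is the orthogonal projection of f onto W. Writing g = a_0 + a_1 x + a_2 x^2, the coefficients solve the normal equations G · a = b where
  G_{ij} = <φ_i, φ_j> and b_i = <f, φ_i>, with φ_0 = 1, φ_1 = x, φ_2 = x^2.
G =
  [2, 0, 2/3]
  [0, 2/3, 0]
  [2/3, 0, 2/5],
b = (-18/5, -28/15, -166/105).
Solving gives a_0 = -38/35, a_1 = -14/5, a_2 = -15/7, so
  g(x) = -15*x^2/7 - 14*x/5 - 38/35.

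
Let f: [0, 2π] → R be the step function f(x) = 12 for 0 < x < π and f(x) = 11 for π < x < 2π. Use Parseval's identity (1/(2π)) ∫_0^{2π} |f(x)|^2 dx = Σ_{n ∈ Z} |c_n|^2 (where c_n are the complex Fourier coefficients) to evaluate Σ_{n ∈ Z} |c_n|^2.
Σ |c_n|^2 = 265/2

Parseval equates the L^2 energy of f (normalised by 1/(2π)) with the ℓ^2 sum of its Fourier coefficients: (1/(2π)) ∫_0^{2π} |f|^2 = Σ |c_n|^2.
Compute the left side: (1/(2π)) [∫_0^π 12^2 dx + ∫_π^{2π} 11^2 dx] = (1/(2π)) · (144π + 121π) = (144 + 121)/2 = 265/2.
So Σ_{n ∈ Z} |c_n|^2 = 265/2.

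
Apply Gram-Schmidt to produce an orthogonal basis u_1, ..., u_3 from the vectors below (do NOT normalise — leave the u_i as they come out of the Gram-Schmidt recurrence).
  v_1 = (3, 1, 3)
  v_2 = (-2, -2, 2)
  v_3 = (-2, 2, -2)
Orthogonal basis:
  u_1 = (3, 1, 3)
  u_2 = (-32/19, -36/19, 44/19)
  u_3 = (-8/7, 12/7, 4/7)

Apply the Gram-Schmidt recurrence
  u_1 = v_1
  u_i = v_i − Σ_{j<i} ((v_i · u_j) / (u_j · u_j)) · u_j.

Step by step this gives:
  u_1 = (3, 1, 3)
  u_2 = (-32/19, -36/19, 44/19)
  u_3 = (-8/7, 12/7, 4/7)

Orthogonality check:
  u_2 · u_1 = 0 (should be 0)
  u_3 · u_1 = 0 (should be 0)
  u_3 · u_2 = 0 (should be 0)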